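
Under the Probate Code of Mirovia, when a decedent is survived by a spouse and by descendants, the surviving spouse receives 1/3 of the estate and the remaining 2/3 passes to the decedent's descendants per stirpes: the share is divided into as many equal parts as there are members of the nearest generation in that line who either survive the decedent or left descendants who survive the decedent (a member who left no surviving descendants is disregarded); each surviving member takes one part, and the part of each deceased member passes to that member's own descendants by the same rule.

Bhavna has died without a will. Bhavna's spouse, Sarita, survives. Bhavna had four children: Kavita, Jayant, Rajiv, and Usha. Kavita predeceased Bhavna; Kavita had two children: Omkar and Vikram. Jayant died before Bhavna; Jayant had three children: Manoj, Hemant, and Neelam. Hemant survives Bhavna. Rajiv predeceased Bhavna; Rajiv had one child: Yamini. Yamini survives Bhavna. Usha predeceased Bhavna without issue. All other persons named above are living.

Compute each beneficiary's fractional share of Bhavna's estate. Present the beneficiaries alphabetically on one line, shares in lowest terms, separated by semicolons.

Hemant 2/27; Manoj 2/27; Neelam 2/27; Omkar 1/9; Sarita 1/3; Vikram 1/9; Yamini 2/9

Sarita, as surviving spouse, takes 1/3.
The remaining 2/3 passes to Bhavna's descendants per stirpes.
Usha left no surviving issue, so that branch lapses and is disregarded.
The 2/3 is divided into 3 equal shares of 2/9 among Kavita, Jayant, Rajiv.
Kavita predeceased; the 2/9 allotted to Kavita's branch passes to Kavita's issue by representation.
The 2/9 is divided into 2 equal shares of 1/9 among Omkar, Vikram.
Omkar is living and takes 1/9.
Vikram is living and takes 1/9.
Jayant predeceased; the 2/9 allotted to Jayant's branch passes to Jayant's issue by representation.
The 2/9 is divided into 3 equal shares of 2/27 among Manoj, Hemant, Neelam.
Manoj is living and takes 2/27.
Hemant is living and takes 2/27.
Neelam is living and takes 2/27.
Rajiv predeceased; the 2/9 allotted to Rajiv's branch passes to Rajiv's issue by representation.
Yamini is the sole taker at this level and receives the full 2/9.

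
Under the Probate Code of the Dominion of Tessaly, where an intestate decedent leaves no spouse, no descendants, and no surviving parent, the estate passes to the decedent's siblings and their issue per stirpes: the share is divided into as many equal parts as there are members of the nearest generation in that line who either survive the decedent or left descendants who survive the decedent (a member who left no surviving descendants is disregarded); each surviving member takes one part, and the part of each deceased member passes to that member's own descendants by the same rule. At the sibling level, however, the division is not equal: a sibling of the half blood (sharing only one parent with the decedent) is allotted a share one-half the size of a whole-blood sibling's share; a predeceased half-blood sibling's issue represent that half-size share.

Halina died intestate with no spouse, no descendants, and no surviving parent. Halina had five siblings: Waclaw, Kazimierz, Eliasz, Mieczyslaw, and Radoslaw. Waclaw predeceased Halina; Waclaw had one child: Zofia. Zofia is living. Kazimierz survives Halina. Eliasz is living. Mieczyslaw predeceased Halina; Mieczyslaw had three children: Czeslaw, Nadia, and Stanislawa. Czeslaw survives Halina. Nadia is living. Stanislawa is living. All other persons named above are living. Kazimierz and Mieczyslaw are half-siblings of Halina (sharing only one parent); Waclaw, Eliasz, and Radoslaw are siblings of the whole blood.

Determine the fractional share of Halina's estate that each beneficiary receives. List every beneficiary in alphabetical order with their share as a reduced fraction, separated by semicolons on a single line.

Czeslaw 1/24; Eliasz 1/4; Kazimierz 1/8; Nadia 1/24; Radoslaw 1/4; Stanislawa 1/24; Zofia 1/4

No spouse, descendants, or parent survives, so the estate passes to Halina's siblings per stirpes.
Half-blood siblings count for one-half the weight of whole-blood siblings at the initial division.
Dividing 1 in proportion to weights (total weight 4): Waclaw (weight 1) → 1/4; Kazimierz (weight 1/2) → 1/8; Eliasz (weight 1) → 1/4; Mieczyslaw (weight 1/2) → 1/8; Radoslaw (weight 1) → 1/4.
Waclaw predeceased; the 1/4 allotted to Waclaw's branch passes to Waclaw's issue by representation.
Zofia is the sole taker at this level and receives the full 1/4.
Kazimierz is living and takes 1/8.
Eliasz is living and takes 1/4.
Mieczyslaw predeceased; the 1/8 allotted to Mieczyslaw's branch passes to Mieczyslaw's issue by representation.
The 1/8 is divided into 3 equal shares of 1/24 among Czeslaw, Nadia, Stanislawa.
Czeslaw is living and takes 1/24.
Nadia is living and takes 1/24.
Stanislawa is living and takes 1/24.
Radoslaw is living and takes 1/4.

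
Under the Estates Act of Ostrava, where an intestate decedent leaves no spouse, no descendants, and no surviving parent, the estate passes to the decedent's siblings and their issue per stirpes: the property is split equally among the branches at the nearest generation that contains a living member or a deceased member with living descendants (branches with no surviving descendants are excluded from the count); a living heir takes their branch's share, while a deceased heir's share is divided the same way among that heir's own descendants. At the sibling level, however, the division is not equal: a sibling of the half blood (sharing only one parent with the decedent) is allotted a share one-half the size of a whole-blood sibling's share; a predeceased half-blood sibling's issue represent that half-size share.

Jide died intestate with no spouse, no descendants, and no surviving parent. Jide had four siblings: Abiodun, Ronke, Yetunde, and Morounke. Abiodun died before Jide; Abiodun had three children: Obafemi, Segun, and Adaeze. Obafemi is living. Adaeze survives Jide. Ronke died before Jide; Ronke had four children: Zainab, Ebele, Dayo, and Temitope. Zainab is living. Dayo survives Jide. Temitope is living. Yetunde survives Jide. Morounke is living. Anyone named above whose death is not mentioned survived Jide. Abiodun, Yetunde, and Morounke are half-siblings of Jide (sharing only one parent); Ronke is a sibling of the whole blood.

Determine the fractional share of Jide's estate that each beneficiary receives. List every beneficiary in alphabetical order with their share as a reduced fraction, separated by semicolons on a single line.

No spouse, descendants, or parent survives, so the estate passes to Jide's siblings per stirpes.
Half-blood siblings count for one-half the weight of whole-blood siblings at the initial division.
Dividing 1 in proportion to weights (total weight 5/2): Abiodun (weight 1/2) → 1/5; Ronke (weight 1) → 2/5; Yetunde (weight 1/2) → 1/5; Morounke (weight 1/2) → 1/5.
Abiodun predeceased; the 1/5 allotted to Abiodun's branch passes to Abiodun's issue by representation.
The 1/5 is divided into 3 equal shares of 1/15 among Obafemi, Segun, Adaeze.
Obafemi is living and takes 1/15.
Segun is living and takes 1/15.
Adaeze is living and takes 1/15.
Ronke predeceased; the 2/5 allotted to Ronke's branch passes to Ronke's issue by representation.
The 2/5 is divided into 4 equal shares of 1/10 among Zainab, Ebele, Dayo, Temitope.
Zainab is living and takes 1/10.
Ebele is living and takes 1/10.
Dayo is living and takes 1/10.
Temitope is living and takes 1/10.
Yetunde is living and takes 1/5.
Morounke is living and takes 1/5.

Adaeze 1/15; Dayo 1/10; Ebele 1/10; Morounke 1/5; Obafemi 1/15; Segun 1/15; Temitope 1/10; Yetunde 1/5; Zainab 1/10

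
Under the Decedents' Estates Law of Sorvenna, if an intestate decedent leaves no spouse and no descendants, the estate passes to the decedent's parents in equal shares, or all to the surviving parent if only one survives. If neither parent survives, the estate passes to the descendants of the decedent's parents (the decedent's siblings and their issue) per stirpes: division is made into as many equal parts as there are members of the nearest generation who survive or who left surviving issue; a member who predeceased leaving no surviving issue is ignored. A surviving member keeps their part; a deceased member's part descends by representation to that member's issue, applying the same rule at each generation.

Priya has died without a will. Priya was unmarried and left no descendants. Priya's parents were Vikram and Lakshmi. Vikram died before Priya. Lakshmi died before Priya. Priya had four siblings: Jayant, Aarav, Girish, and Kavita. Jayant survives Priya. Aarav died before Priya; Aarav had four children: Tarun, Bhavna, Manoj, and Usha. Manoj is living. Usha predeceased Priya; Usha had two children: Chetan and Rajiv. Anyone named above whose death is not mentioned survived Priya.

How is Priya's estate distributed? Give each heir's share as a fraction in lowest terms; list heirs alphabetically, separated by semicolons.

Neither parent survives and there are no descendants, so the estate passes to Priya's siblings and their issue per stirpes.
The estate is divided into 4 equal shares of 1/4 among Jayant, Aarav, Girish, Kavita.
Jayant is living and takes 1/4.
Aarav predeceased; the 1/4 allotted to Aarav's branch passes to Aarav's issue by representation.
The 1/4 is divided into 4 equal shares of 1/16 among Tarun, Bhavna, Manoj, Usha.
Tarun is living and takes 1/16.
Bhavna is living and takes 1/16.
Manoj is living and takes 1/16.
Usha predeceased; the 1/16 allotted to Usha's branch passes to Usha's issue by representation.
The 1/16 is divided into 2 equal shares of 1/32 among Chetan, Rajiv.
Chetan is living and takes 1/32.
Rajiv is living and takes 1/32.
Girish is living and takes 1/4.
Kavita is living and takes 1/4.

Bhavna 1/16; Chetan 1/32; Girish 1/4; Jayant 1/4; Kavita 1/4; Manoj 1/16; Rajiv 1/32; Tarun 1/16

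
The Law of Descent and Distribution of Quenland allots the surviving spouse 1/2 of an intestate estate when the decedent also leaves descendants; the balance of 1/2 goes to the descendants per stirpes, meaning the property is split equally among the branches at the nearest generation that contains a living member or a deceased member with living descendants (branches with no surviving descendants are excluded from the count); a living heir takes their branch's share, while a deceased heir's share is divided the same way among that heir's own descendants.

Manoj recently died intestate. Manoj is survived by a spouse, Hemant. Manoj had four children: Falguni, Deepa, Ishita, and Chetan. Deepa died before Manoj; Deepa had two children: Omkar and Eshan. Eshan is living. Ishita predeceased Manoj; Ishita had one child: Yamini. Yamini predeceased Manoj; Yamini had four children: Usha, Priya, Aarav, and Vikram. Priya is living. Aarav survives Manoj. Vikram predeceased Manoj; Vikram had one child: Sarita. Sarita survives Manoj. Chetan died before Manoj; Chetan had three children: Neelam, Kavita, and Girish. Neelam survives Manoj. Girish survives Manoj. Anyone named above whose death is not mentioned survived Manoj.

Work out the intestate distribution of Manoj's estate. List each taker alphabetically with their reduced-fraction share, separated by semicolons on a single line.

Aarav 1/32; Eshan 1/16; Falguni 1/8; Girish 1/24; Hemant 1/2; Kavita 1/24; Neelam 1/24; Omkar 1/16; Priya 1/32; Sarita 1/32; Usha 1/32

Hemant, as surviving spouse, takes 1/2.
The remaining 1/2 passes to Manoj's descendants per stirpes.
The 1/2 is divided into 4 equal shares of 1/8 among Falguni, Deepa, Ishita, Chetan.
Falguni is living and takes 1/8.
Deepa predeceased; the 1/8 allotted to Deepa's branch passes to Deepa's issue by representation.
The 1/8 is divided into 2 equal shares of 1/16 among Omkar, Eshan.
Omkar is living and takes 1/16.
Eshan is living and takes 1/16.
Ishita predeceased; the 1/8 allotted to Ishita's branch passes to Ishita's issue by representation.
Yamini's line is the sole branch at this level, so the full 1/8 passes to Yamini's issue by representation.
The 1/8 is divided into 4 equal shares of 1/32 among Usha, Priya, Aarav, Vikram.
Usha is living and takes 1/32.
Priya is living and takes 1/32.
Aarav is living and takes 1/32.
Vikram predeceased; the 1/32 allotted to Vikram's branch passes to Vikram's issue by representation.
Sarita is the sole taker at this level and receives the full 1/32.
Chetan predeceased; the 1/8 allotted to Chetan's branch passes to Chetan's issue by representation.
The 1/8 is divided into 3 equal shares of 1/24 among Neelam, Kavita, Girish.
Neelam is living and takes 1/24.
Kavita is living and takes 1/24.
Girish is living and takes 1/24.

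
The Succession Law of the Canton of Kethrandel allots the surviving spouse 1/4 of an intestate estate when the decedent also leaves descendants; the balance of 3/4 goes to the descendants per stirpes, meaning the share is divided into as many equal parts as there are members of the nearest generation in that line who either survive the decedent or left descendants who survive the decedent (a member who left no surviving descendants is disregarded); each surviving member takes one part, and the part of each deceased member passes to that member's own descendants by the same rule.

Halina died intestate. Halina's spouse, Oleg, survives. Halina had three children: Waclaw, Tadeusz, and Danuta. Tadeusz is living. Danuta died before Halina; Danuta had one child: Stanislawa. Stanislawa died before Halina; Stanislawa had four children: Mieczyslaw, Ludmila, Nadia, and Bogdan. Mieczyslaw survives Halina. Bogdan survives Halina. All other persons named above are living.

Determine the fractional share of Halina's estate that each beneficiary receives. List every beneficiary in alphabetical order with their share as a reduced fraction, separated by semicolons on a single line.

Oleg, as surviving spouse, takes 1/4.
The remaining 3/4 passes to Halina's descendants per stirpes.
The 3/4 is divided into 3 equal shares of 1/4 among Waclaw, Tadeusz, Danuta.
Waclaw is living and takes 1/4.
Tadeusz is living and takes 1/4.
Danuta predeceased; the 1/4 allotted to Danuta's branch passes to Danuta's issue by representation.
Stanislawa's line is the sole branch at this level, so the full 1/4 passes to Stanislawa's issue by representation.
The 1/4 is divided into 4 equal shares of 1/16 among Mieczyslaw, Ludmila, Nadia, Bogdan.
Mieczyslaw is living and takes 1/16.
Ludmila is living and takes 1/16.
Nadia is living and takes 1/16.
Bogdan is living and takes 1/16.

Bogdan 1/16; Ludmila 1/16; Mieczyslaw 1/16; Nadia 1/16; Oleg 1/4; Tadeusz 1/4; Waclaw 1/4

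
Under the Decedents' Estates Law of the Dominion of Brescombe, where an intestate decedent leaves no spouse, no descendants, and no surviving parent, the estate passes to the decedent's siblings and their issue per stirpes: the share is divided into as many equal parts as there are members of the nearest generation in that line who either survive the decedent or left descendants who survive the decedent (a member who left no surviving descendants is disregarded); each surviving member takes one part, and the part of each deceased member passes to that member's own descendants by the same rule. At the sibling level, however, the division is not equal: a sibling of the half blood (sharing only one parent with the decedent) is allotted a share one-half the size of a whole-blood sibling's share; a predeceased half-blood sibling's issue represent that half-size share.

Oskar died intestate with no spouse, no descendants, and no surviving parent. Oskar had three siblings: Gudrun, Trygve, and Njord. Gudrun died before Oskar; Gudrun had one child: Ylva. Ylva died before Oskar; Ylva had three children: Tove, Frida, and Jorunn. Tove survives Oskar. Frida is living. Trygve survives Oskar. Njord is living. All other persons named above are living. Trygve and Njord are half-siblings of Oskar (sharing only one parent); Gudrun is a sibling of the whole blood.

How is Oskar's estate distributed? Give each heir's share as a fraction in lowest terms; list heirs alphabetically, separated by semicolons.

Frida 1/6; Jorunn 1/6; Njord 1/4; Tove 1/6; Trygve 1/4

No spouse, descendants, or parent survives, so the estate passes to Oskar's siblings per stirpes.
Half-blood siblings count for one-half the weight of whole-blood siblings at the initial division.
Dividing 1 in proportion to weights (total weight 2): Gudrun (weight 1) → 1/2; Trygve (weight 1/2) → 1/4; Njord (weight 1/2) → 1/4.
Gudrun predeceased; the 1/2 allotted to Gudrun's branch passes to Gudrun's issue by representation.
Ylva's line is the sole branch at this level, so the full 1/2 passes to Ylva's issue by representation.
The 1/2 is divided into 3 equal shares of 1/6 among Tove, Frida, Jorunn.
Tove is living and takes 1/6.
Frida is living and takes 1/6.
Jorunn is living and takes 1/6.
Trygve is living and takes 1/4.
Njord is living and takes 1/4.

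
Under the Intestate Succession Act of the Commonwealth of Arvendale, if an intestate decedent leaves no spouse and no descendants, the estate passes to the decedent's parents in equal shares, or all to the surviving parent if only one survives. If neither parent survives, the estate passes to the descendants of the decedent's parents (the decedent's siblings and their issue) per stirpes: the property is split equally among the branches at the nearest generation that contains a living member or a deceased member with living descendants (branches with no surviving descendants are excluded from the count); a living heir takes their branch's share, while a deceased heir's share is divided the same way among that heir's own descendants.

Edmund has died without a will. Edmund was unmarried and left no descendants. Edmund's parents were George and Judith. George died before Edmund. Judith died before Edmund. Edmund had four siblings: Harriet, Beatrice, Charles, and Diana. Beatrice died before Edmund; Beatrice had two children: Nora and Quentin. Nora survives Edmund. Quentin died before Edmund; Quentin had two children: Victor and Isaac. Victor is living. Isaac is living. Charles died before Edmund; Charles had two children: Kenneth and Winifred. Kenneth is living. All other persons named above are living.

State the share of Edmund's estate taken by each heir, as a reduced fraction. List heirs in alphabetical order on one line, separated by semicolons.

Diana 1/4; Harriet 1/4; Isaac 1/16; Kenneth 1/8; Nora 1/8; Victor 1/16; Winifred 1/8

Neither parent survives and there are no descendants, so the estate passes to Edmund's siblings and their issue per stirpes.
The estate is divided into 4 equal shares of 1/4 among Harriet, Beatrice, Charles, Diana.
Harriet is living and takes 1/4.
Beatrice predeceased; the 1/4 allotted to Beatrice's branch passes to Beatrice's issue by representation.
The 1/4 is divided into 2 equal shares of 1/8 among Nora, Quentin.
Nora is living and takes 1/8.
Quentin predeceased; the 1/8 allotted to Quentin's branch passes to Quentin's issue by representation.
The 1/8 is divided into 2 equal shares of 1/16 among Victor, Isaac.
Victor is living and takes 1/16.
Isaac is living and takes 1/16.
Charles predeceased; the 1/4 allotted to Charles's branch passes to Charles's issue by representation.
The 1/4 is divided into 2 equal shares of 1/8 among Kenneth, Winifred.
Kenneth is living and takes 1/8.
Winifred is living and takes 1/8.
Diana is living and takes 1/4.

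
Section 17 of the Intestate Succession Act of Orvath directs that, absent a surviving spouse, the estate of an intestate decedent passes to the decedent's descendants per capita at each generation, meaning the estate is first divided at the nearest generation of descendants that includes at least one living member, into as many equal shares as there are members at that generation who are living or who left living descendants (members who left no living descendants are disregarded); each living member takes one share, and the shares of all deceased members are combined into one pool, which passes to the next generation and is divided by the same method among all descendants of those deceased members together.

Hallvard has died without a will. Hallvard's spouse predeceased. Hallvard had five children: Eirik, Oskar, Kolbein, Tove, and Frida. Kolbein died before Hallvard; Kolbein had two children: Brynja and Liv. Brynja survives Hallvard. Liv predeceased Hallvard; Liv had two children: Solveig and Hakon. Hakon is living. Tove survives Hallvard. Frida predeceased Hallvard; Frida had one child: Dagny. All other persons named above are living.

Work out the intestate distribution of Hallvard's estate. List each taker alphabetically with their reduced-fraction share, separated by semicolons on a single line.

Brynja 2/15; Dagny 2/15; Eirik 1/5; Hakon 1/15; Oskar 1/5; Solveig 1/15; Tove 1/5

There is no surviving spouse, so the entire estate passes to Hallvard's descendants per capita at each generation.
At generation 1 (Eirik, Oskar, Kolbein, Tove, Frida) there are 5 shares of (1)/5 = 1/5 each.
Living: Eirik, Oskar, and Tove — each takes 1/5.
Deceased: Kolbein and Frida. Their combined 2/5 is pooled and carried to generation 2.
At generation 2 (Brynja, Liv, Dagny) there are 3 shares of (2/5)/3 = 2/15 each.
Living: Brynja and Dagny — each takes 2/15.
Deceased: Liv. That 2/15 share is carried to generation 3.
At generation 3 (Solveig, Hakon) there are 2 shares of (2/15)/2 = 1/15 each.
Living: Solveig and Hakon — each takes 1/15.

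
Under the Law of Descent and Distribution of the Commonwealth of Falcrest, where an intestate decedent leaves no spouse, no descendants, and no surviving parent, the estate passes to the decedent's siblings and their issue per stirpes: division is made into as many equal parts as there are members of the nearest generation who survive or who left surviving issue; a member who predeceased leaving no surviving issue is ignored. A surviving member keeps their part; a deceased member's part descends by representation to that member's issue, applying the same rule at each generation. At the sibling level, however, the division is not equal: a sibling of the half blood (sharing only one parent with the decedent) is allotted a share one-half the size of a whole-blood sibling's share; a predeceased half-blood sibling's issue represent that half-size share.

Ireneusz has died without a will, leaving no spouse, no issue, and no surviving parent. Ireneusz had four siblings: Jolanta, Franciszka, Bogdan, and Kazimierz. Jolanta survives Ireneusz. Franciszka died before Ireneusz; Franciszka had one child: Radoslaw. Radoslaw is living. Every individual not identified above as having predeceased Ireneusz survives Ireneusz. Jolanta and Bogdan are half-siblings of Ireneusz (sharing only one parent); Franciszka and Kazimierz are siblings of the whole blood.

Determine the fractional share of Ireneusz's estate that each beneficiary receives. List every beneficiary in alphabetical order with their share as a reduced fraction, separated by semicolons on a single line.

No spouse, descendants, or parent survives, so the estate passes to Ireneusz's siblings per stirpes.
Half-blood siblings count for one-half the weight of whole-blood siblings at the initial division.
Dividing 1 in proportion to weights (total weight 3): Jolanta (weight 1/2) → 1/6; Franciszka (weight 1) → 1/3; Bogdan (weight 1/2) → 1/6; Kazimierz (weight 1) → 1/3.
Jolanta is living and takes 1/6.
Franciszka predeceased; the 1/3 allotted to Franciszka's branch passes to Franciszka's issue by representation.
Radoslaw is the sole taker at this level and receives the full 1/3.
Bogdan is living and takes 1/6.
Kazimierz is living and takes 1/3.

Bogdan 1/6; Jolanta 1/6; Kazimierz 1/3; Radoslaw 1/3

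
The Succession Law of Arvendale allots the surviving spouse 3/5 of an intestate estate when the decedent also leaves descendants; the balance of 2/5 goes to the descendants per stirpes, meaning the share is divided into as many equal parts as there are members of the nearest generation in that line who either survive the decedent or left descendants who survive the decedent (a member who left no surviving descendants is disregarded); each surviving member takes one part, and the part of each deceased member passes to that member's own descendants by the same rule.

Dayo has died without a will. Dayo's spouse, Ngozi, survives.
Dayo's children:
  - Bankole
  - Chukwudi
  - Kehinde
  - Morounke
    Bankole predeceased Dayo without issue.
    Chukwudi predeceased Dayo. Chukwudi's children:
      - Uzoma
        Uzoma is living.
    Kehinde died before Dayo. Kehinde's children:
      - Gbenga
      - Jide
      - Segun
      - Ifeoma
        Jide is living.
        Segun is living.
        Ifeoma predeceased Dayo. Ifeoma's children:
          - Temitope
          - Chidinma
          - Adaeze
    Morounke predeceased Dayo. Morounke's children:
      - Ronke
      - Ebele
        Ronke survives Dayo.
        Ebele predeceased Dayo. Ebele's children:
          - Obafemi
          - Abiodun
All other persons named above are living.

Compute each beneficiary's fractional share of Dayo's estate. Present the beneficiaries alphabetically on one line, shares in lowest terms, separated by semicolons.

Abiodun 1/30; Adaeze 1/90; Chidinma 1/90; Gbenga 1/30; Jide 1/30; Ngozi 3/5; Obafemi 1/30; Ronke 1/15; Segun 1/30; Temitope 1/90; Uzoma 2/15

Ngozi, as surviving spouse, takes 3/5.
The remaining 2/5 passes to Dayo's descendants per stirpes.
Bankole left no surviving issue, so that branch lapses and is disregarded.
The 2/5 is divided into 3 equal shares of 2/15 among Chukwudi, Kehinde, Morounke.
Chukwudi predeceased; the 2/15 allotted to Chukwudi's branch passes to Chukwudi's issue by representation.
Uzoma is the sole taker at this level and receives the full 2/15.
Kehinde predeceased; the 2/15 allotted to Kehinde's branch passes to Kehinde's issue by representation.
The 2/15 is divided into 4 equal shares of 1/30 among Gbenga, Jide, Segun, Ifeoma.
Gbenga is living and takes 1/30.
Jide is living and takes 1/30.
Segun is living and takes 1/30.
Ifeoma predeceased; the 1/30 allotted to Ifeoma's branch passes to Ifeoma's issue by representation.
The 1/30 is divided into 3 equal shares of 1/90 among Temitope, Chidinma, Adaeze.
Temitope is living and takes 1/90.
Chidinma is living and takes 1/90.
Adaeze is living and takes 1/90.
Morounke predeceased; the 2/15 allotted to Morounke's branch passes to Morounke's issue by representation.
The 2/15 is divided into 2 equal shares of 1/15 among Ronke, Ebele.
Ronke is living and takes 1/15.
Ebele predeceased; the 1/15 allotted to Ebele's branch passes to Ebele's issue by representation.
The 1/15 is divided into 2 equal shares of 1/30 among Obafemi, Abiodun.
Obafemi is living and takes 1/30.
Abiodun is living and takes 1/30.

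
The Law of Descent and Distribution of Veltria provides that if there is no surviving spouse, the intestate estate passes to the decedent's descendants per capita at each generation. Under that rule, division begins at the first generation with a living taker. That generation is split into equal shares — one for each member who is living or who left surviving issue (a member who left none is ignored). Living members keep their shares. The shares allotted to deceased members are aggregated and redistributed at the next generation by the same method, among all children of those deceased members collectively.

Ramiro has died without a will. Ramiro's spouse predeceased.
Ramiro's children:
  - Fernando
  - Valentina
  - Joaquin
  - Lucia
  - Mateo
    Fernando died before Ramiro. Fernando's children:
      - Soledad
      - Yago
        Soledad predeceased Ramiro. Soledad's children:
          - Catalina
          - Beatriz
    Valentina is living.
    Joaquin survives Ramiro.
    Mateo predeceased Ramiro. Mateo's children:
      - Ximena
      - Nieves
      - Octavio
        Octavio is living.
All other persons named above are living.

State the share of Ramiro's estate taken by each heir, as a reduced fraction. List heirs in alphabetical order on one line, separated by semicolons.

Beatriz 1/25; Catalina 1/25; Joaquin 1/5; Lucia 1/5; Nieves 2/25; Octavio 2/25; Valentina 1/5; Ximena 2/25; Yago 2/25

There is no surviving spouse, so the entire estate passes to Ramiro's descendants per capita at each generation.
At generation 1 (Fernando, Valentina, Joaquin, Lucia, Mateo) there are 5 shares of (1)/5 = 1/5 each.
Living: Valentina, Joaquin, and Lucia — each takes 1/5.
Deceased: Fernando and Mateo. Their combined 2/5 is pooled and carried to generation 2.
At generation 2 (Soledad, Yago, Ximena, Nieves, Octavio) there are 5 shares of (2/5)/5 = 2/25 each.
Living: Yago, Ximena, Nieves, and Octavio — each takes 2/25.
Deceased: Soledad. That 2/25 share is carried to generation 3.
At generation 3 (Catalina, Beatriz) there are 2 shares of (2/25)/2 = 1/25 each.
Living: Catalina and Beatriz — each takes 1/25.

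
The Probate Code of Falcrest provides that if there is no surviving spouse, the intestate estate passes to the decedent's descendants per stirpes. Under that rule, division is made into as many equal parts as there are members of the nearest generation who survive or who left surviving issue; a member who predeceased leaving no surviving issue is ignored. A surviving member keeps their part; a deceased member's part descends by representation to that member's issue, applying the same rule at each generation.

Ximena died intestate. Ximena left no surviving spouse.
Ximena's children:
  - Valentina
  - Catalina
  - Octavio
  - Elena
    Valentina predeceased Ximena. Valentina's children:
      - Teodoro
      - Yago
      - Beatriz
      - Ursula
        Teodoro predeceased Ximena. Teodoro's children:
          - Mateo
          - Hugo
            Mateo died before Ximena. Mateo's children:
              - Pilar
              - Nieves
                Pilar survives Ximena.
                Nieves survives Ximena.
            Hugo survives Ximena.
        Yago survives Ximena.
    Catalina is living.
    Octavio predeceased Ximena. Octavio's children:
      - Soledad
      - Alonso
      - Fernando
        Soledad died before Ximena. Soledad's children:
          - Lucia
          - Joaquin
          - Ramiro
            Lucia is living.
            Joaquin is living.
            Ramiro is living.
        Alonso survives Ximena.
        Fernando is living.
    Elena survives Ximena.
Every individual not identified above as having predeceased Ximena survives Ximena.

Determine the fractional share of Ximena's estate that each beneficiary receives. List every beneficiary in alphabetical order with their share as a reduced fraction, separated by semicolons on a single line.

Alonso 1/12; Beatriz 1/16; Catalina 1/4; Elena 1/4; Fernando 1/12; Hugo 1/32; Joaquin 1/36; Lucia 1/36; Nieves 1/64; Pilar 1/64; Ramiro 1/36; Ursula 1/16; Yago 1/16

There is no surviving spouse, so the entire estate passes to Ximena's descendants per stirpes.
The estate is divided into 4 equal shares of 1/4 among Valentina, Catalina, Octavio, Elena.
Valentina predeceased; the 1/4 allotted to Valentina's branch passes to Valentina's issue by representation.
The 1/4 is divided into 4 equal shares of 1/16 among Teodoro, Yago, Beatriz, Ursula.
Teodoro predeceased; the 1/16 allotted to Teodoro's branch passes to Teodoro's issue by representation.
The 1/16 is divided into 2 equal shares of 1/32 among Mateo, Hugo.
Mateo predeceased; the 1/32 allotted to Mateo's branch passes to Mateo's issue by representation.
The 1/32 is divided into 2 equal shares of 1/64 among Pilar, Nieves.
Pilar is living and takes 1/64.
Nieves is living and takes 1/64.
Hugo is living and takes 1/32.
Yago is living and takes 1/16.
Beatriz is living and takes 1/16.
Ursula is living and takes 1/16.
Catalina is living and takes 1/4.
Octavio predeceased; the 1/4 allotted to Octavio's branch passes to Octavio's issue by representation.
The 1/4 is divided into 3 equal shares of 1/12 among Soledad, Alonso, Fernando.
Soledad predeceased; the 1/12 allotted to Soledad's branch passes to Soledad's issue by representation.
The 1/12 is divided into 3 equal shares of 1/36 among Lucia, Joaquin, Ramiro.
Lucia is living and takes 1/36.
Joaquin is living and takes 1/36.
Ramiro is living and takes 1/36.
Alonso is living and takes 1/12.
Fernando is living and takes 1/12.
Elena is living and takes 1/4.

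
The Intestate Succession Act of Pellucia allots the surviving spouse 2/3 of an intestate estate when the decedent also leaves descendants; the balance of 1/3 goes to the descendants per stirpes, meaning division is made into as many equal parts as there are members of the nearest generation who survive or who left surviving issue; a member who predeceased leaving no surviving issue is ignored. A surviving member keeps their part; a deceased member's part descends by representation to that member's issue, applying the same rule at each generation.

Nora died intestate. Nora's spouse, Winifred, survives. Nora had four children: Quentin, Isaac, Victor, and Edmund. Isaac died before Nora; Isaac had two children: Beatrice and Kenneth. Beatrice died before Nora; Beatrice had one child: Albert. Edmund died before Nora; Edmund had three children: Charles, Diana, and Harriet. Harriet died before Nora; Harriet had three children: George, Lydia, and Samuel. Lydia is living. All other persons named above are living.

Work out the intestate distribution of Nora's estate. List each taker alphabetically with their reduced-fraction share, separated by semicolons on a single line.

Albert 1/24; Charles 1/36; Diana 1/36; George 1/108; Kenneth 1/24; Lydia 1/108; Quentin 1/12; Samuel 1/108; Victor 1/12; Winifred 2/3

Winifred, as surviving spouse, takes 2/3.
The remaining 1/3 passes to Nora's descendants per stirpes.
The 1/3 is divided into 4 equal shares of 1/12 among Quentin, Isaac, Victor, Edmund.
Quentin is living and takes 1/12.
Isaac predeceased; the 1/12 allotted to Isaac's branch passes to Isaac's issue by representation.
The 1/12 is divided into 2 equal shares of 1/24 among Beatrice, Kenneth.
Beatrice predeceased; the 1/24 allotted to Beatrice's branch passes to Beatrice's issue by representation.
Albert is the sole taker at this level and receives the full 1/24.
Kenneth is living and takes 1/24.
Victor is living and takes 1/12.
Edmund predeceased; the 1/12 allotted to Edmund's branch passes to Edmund's issue by representation.
The 1/12 is divided into 3 equal shares of 1/36 among Charles, Diana, Harriet.
Charles is living and takes 1/36.
Diana is living and takes 1/36.
Harriet predeceased; the 1/36 allotted to Harriet's branch passes to Harriet's issue by representation.
The 1/36 is divided into 3 equal shares of 1/108 among George, Lydia, Samuel.
George is living and takes 1/108.
Lydia is living and takes 1/108.
Samuel is living and takes 1/108.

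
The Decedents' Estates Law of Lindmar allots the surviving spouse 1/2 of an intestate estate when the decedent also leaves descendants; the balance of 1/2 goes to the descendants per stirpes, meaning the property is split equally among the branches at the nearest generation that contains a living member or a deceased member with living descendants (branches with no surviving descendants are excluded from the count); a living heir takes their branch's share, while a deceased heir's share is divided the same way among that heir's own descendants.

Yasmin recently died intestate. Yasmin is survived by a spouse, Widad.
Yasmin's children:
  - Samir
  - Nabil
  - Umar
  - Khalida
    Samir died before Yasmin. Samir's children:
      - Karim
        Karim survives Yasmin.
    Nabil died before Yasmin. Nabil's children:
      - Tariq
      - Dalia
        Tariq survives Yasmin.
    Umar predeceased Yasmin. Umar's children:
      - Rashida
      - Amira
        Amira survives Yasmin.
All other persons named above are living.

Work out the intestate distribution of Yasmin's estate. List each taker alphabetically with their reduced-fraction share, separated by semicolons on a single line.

Amira 1/16; Dalia 1/16; Karim 1/8; Khalida 1/8; Rashida 1/16; Tariq 1/16; Widad 1/2

Widad, as surviving spouse, takes 1/2.
The remaining 1/2 passes to Yasmin's descendants per stirpes.
The 1/2 is divided into 4 equal shares of 1/8 among Samir, Nabil, Umar, Khalida.
Samir predeceased; the 1/8 allotted to Samir's branch passes to Samir's issue by representation.
Karim is the sole taker at this level and receives the full 1/8.
Nabil predeceased; the 1/8 allotted to Nabil's branch passes to Nabil's issue by representation.
The 1/8 is divided into 2 equal shares of 1/16 among Tariq, Dalia.
Tariq is living and takes 1/16.
Dalia is living and takes 1/16.
Umar predeceased; the 1/8 allotted to Umar's branch passes to Umar's issue by representation.
The 1/8 is divided into 2 equal shares of 1/16 among Rashida, Amira.
Rashida is living and takes 1/16.
Amira is living and takes 1/16.
Khalida is living and takes 1/8.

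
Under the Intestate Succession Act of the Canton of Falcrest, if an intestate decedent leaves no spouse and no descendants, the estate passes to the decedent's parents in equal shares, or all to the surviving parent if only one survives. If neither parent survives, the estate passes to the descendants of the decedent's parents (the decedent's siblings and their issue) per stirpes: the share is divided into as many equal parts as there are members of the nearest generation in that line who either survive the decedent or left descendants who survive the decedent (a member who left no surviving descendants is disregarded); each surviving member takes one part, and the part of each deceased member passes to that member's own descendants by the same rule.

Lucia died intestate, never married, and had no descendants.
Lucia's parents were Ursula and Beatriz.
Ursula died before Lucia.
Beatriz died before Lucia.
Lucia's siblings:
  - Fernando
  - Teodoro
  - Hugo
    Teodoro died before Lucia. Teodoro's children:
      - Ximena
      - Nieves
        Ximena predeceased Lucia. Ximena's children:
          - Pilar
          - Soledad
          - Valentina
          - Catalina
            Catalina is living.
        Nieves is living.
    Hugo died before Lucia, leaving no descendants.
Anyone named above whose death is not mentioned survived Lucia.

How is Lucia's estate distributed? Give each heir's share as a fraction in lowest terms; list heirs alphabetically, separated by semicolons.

Catalina 1/16; Fernando 1/2; Nieves 1/4; Pilar 1/16; Soledad 1/16; Valentina 1/16

Neither parent survives and there are no descendants, so the estate passes to Lucia's siblings and their issue per stirpes.
Hugo left no surviving issue, so that branch lapses and is disregarded.
The estate is divided into 2 equal shares of 1/2 among Fernando, Teodoro.
Fernando is living and takes 1/2.
Teodoro predeceased; the 1/2 allotted to Teodoro's branch passes to Teodoro's issue by representation.
The 1/2 is divided into 2 equal shares of 1/4 among Ximena, Nieves.
Ximena predeceased; the 1/4 allotted to Ximena's branch passes to Ximena's issue by representation.
The 1/4 is divided into 4 equal shares of 1/16 among Pilar, Soledad, Valentina, Catalina.
Pilar is living and takes 1/16.
Soledad is living and takes 1/16.
Valentina is living and takes 1/16.
Catalina is living and takes 1/16.
Nieves is living and takes 1/4.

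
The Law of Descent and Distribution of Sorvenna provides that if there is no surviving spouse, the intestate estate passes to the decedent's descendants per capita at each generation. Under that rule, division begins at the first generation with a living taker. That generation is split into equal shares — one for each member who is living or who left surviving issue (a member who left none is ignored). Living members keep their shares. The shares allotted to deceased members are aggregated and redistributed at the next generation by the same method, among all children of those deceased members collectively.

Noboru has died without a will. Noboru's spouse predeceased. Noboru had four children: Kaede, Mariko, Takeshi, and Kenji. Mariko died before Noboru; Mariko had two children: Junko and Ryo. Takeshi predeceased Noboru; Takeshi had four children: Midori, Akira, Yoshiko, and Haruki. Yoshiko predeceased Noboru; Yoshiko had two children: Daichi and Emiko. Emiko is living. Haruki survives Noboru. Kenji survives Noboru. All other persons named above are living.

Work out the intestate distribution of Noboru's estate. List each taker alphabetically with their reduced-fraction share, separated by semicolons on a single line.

There is no surviving spouse, so the entire estate passes to Noboru's descendants per capita at each generation.
At generation 1 (Kaede, Mariko, Takeshi, Kenji) there are 4 shares of (1)/4 = 1/4 each.
Living: Kaede and Kenji — each takes 1/4.
Deceased: Mariko and Takeshi. Their combined 1/2 is pooled and carried to generation 2.
At generation 2 (Junko, Ryo, Midori, Akira, Yoshiko, Haruki) there are 6 shares of (1/2)/6 = 1/12 each.
Living: Junko, Ryo, Midori, Akira, and Haruki — each takes 1/12.
Deceased: Yoshiko. That 1/12 share is carried to generation 3.
At generation 3 (Daichi, Emiko) there are 2 shares of (1/12)/2 = 1/24 each.
Living: Daichi and Emiko — each takes 1/24.

Akira 1/12; Daichi 1/24; Emiko 1/24; Haruki 1/12; Junko 1/12; Kaede 1/4; Kenji 1/4; Midori 1/12; Ryo 1/12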